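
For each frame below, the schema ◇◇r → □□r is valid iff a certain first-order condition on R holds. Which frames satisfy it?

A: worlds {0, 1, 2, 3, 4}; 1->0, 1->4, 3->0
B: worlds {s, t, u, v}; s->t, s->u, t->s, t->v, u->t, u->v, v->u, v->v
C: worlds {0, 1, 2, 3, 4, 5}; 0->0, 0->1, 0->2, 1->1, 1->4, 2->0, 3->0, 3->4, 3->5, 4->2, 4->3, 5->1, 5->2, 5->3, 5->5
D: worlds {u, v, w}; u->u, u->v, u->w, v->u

A

This is the axiom for a generalized confluence (Geach) condition; its first-order frame correspondent is ∀x ∀y ∀z ((xR²y ∧ xR²z) → ∃w (y = w ∧ z = w)).
A: satisfies the condition.
B: fails — sR²s, sR²t but s ≠ t.
C: fails — 0R²0, 0R²1 but 0 ≠ 1.
D: fails — uR²u, uR²v but u ≠ v.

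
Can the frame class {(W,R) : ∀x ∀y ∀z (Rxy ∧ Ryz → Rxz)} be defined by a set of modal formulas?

Yes: it is transitivity, defined by the 4 schema □r → □□r.
Suppose □r→□□r is valid. Take Rxy, Ryz and set V(r)={w : Rxw}. Then □r at x, so □□r at x, so □r at y, so r at z, i.e. Rxz.

Yes — defined by □r → □□r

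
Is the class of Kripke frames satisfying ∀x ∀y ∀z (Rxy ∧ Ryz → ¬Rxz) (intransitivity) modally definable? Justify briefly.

No — not modally definable

Modal frame validity is preserved under surjective bounded morphisms.
The 3-cycle (worlds s,t,u with s→t→u→s) is intransitive. Mapping every world to a single reflexive point • is a surjective bounded morphism; the reflexive point is not intransitive (R••∧R•• but R••).
Hence intransitivity is not modally definable.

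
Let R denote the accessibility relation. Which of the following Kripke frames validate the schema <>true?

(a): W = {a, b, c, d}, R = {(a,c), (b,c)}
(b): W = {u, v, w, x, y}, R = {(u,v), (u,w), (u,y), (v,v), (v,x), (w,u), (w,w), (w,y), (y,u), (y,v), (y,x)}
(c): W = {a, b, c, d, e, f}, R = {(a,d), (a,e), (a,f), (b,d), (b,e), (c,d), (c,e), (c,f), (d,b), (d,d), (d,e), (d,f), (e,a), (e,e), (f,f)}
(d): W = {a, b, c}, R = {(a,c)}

Frame correspondent (Sahlqvist): forall x exists y Rxy — i.e. seriality.
(a): fails — world c has no successor.
(b): fails — world x has no successor.
(c): holds.
(d): fails — world b has no successor.
Valid on: (c).

(c)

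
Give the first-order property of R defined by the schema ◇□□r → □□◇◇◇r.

This is a Sahlqvist (Geach-type) schema ◇^1□^2r → □^2◇^3r.
Minimal-valuation argument: fix x; take any y with xR^1y and any z with xR^2z. Set V(r) to the set of worlds R-reachable from y in exactly 2 steps. Then □^2r holds at y, so the antecedent holds at x; validity forces ◇^3r at z, giving a w with zR^3w and yR^2w.
First-order correspondent: ∀x ∀y ∀z ((xRy ∧ xR²z) → ∃w (yR²w ∧ zR³w)).

∀x ∀y ∀z ((xRy ∧ xR²z) → ∃w (yR²w ∧ zR³w))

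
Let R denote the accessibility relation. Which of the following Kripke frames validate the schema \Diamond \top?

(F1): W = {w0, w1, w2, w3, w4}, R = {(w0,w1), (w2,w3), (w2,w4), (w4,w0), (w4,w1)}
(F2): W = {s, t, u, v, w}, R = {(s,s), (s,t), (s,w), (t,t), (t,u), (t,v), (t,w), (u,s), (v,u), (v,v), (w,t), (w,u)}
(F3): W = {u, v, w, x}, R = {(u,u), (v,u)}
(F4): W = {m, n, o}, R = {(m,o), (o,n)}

This is the axiom for seriality; its first-order frame correspondent is \forall x \exists y Rxy.
(F1): fails — world w1 has no successor.
(F2): condition met.
(F3): fails — world w has no successor.
(F4): fails — world n has no successor.
Valid on: (F2).

(F2)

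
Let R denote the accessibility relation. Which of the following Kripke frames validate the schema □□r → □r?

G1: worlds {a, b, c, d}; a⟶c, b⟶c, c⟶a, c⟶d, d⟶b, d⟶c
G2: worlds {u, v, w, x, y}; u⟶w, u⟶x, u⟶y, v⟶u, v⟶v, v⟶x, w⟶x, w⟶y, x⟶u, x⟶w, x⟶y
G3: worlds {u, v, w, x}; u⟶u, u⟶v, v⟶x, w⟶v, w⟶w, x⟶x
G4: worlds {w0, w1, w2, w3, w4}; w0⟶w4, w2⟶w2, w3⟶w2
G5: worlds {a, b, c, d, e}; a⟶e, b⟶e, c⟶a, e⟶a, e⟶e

G3

This is the axiom for density; its first-order frame correspondent is ∀x ∀y (Rxy → ∃z (Rxz ∧ Rzy)).
G1: fails — Rbc but no z with Rbz and Rzc.
G2: fails — Rwx but no z with Rwz and Rzx.
G3: satisfies the condition.
G4: fails — Rw0w4 but no z with Rw0z and Rzw4.
G5: fails — Rca but no z with Rcz and Rza.
Valid on: G3.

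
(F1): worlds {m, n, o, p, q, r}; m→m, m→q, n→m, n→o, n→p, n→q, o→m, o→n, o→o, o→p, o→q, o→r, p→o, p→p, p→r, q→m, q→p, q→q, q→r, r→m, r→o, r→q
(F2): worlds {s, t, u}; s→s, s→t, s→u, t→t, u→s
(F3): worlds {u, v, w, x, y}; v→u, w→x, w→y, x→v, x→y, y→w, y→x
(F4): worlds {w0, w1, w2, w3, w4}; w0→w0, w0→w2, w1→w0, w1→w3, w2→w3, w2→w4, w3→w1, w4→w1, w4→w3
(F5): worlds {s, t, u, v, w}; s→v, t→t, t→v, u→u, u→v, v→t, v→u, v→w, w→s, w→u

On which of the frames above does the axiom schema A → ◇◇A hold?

Frame correspondent (Sahlqvist): ∀x ∃w (x = w ∧ xR²w) — i.e. a generalized confluence (Geach) condition.
(F1): satisfies the condition.
(F2): satisfies the condition.
(F3): fails — at u but no t with u=t and uR²t.
(F4): fails — at w2 but no w with w2=w and w2R²w.
(F5): fails — at s but no w* with s=w* and sR²w*.

(F1), (F2)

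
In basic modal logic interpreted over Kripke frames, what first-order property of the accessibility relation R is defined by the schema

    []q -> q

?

Suppose □q→q is valid. At any x set V(q)={w : Rxw}. Then □q holds at x, so q holds at x, i.e. Rxx.
Conversely, any frame satisfying forall x Rxx validates the schema.
So the correspondent is reflexivity.

Reflexivity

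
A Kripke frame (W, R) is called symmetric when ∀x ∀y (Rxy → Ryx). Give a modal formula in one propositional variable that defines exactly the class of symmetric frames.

ψ → □◇ψ

This is symmetry; the standard corresponding axiom is B: ψ → □◇ψ.
Suppose ψ→□◇ψ is valid. Take Rxy and set V(ψ)={x}. Then ψ at x, so □◇ψ at x, so ◇ψ at y, so some z with Ryz has ψ; z=x, i.e. Ryx.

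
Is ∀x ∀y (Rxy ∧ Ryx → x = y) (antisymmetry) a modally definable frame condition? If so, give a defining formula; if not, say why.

Not definable by any modal formula

If a class were modally definable it would be closed under surjective bounded morphisms (Goldblatt–Thomason).
The 8-cycle (worlds a,b,c,d,e,f,g,h with a→b→c→d→e→f→g→h→a) is antisymmetric. Sending even-indexed worlds to s and odd-indexed worlds to t is a surjective bounded morphism onto the two-world frame with s↔t, which is not antisymmetric.
Hence antisymmetry is not modally definable.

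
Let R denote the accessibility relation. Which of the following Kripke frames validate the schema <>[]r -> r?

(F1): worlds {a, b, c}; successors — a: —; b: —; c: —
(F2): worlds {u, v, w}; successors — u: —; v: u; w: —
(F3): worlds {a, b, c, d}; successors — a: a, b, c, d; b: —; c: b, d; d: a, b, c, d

(F1)

The schema corresponds to symmetry: forall x forall y (Rxy -> Ryx).
(F1): condition met.
(F2): fails — Rvu but not Ruv.
(F3): fails — Rab but not Rba.
Valid on: (F1).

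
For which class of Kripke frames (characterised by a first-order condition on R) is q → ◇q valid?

This is frame-equivalent to □q → q (substitute ¬q for q and contrapose).
Suppose □q→q is valid. At any x set V(q)={w : Rxw}. Then □q holds at x, so q holds at x, i.e. Rxx.
Conversely, any frame satisfying ∀x Rxx validates the schema.
So the correspondent is reflexivity.

Reflexivity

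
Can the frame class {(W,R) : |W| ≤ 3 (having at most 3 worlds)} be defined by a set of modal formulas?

Modal frame validity is preserved under disjoint unions.
Any modal formula valid on each of 4 disjoint one-world frames is valid on their disjoint union (validity is preserved under disjoint unions). Each one-world frame has |W|=1≤3, but the union has |W|=4.
So the class is not modally definable.

Not definable by any modal formula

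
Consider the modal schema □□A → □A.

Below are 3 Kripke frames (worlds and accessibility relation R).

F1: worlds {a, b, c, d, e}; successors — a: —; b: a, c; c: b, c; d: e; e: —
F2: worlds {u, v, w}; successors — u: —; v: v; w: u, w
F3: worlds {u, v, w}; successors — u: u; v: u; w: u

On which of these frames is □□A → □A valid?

This is the axiom for density; its first-order frame correspondent is ∀x ∀y (Rxy → ∃z (Rxz ∧ Rzy)).
F1: fails — Rba but no z with Rbz and Rza.
F2: condition met.
F3: condition met.
Valid on: F2, F3.

F2, F3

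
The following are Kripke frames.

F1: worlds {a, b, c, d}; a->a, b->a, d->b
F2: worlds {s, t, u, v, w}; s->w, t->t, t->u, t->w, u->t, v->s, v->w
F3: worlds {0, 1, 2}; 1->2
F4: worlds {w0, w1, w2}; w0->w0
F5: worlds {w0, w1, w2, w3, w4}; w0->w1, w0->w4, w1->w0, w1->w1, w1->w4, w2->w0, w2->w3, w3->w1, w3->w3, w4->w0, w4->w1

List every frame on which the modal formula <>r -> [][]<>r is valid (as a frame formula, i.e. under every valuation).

This is the axiom for a generalized confluence (Geach) condition; its first-order frame correspondent is forall x forall y forall z ((xRy & x R^2 z) -> exists w (y = w & zRw)).
F1: fails — dRb, dR²a but no w with b=w and aRw.
F2: fails — tRt, tR²w but no w* with t=w* and wRw*.
F3: ✓.
F4: ✓.
F5: fails — w0Rw4, w0R²w4 but no w with w4=w and w4Rw.

F3, F4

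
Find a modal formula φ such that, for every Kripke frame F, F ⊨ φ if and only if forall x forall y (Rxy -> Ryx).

The condition is symmetry. The B schema p → □◇p defines it.
Suppose p→□◇p is valid. Take Rxy and set V(p)={x}. Then p at x, so □◇p at x, so ◇p at y, so some z with Ryz has p; z=x, i.e. Ryx.

p → □◇p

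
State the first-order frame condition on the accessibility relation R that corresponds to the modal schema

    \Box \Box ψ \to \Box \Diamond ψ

This is a Sahlqvist (Geach-type) schema ◇^0□^2ψ → □^1◇^1ψ.
Minimal-valuation argument: fix x; take any y with xR^0y and any z with xR^1z. Set V(ψ) to the set of worlds R-reachable from y in exactly 2 steps. Then □^2ψ holds at y, so the antecedent holds at x; validity forces ◇^1ψ at z, giving a w with zR^1w and yR^2w.
First-order correspondent: \forall x \forall z (xRz \to \exists w (x R^2 w \wedge zRw)).

\forall x \forall z (xRz \to \exists w (x R^2 w \wedge zRw))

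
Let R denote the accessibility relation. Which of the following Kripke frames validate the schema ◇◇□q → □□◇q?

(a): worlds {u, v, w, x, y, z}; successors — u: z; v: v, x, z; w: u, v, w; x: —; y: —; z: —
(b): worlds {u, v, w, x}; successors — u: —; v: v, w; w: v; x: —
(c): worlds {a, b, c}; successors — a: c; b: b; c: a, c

Frame correspondent (Sahlqvist): ∀x ∀y ∀z ((xR²y ∧ xR²z) → ∃w (yRw ∧ zRw)) — i.e. a generalized confluence (Geach) condition.
(a): fails — vR²v, vR²x but no t with vRt and xRt.
(b): holds.
(c): holds.
Valid on: (b), (c).

(b), (c)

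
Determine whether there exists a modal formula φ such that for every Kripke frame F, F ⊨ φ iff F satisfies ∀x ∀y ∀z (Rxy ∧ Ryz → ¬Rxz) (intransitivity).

If a class were modally definable it would be closed under surjective bounded morphisms (Goldblatt–Thomason).
The 3-cycle (worlds a,b,c with a→b→c→a) is intransitive. Mapping every world to a single reflexive point • is a surjective bounded morphism; the reflexive point is not intransitive (R••∧R•• but R••).
So the class is not modally definable.

Not definable by any modal formula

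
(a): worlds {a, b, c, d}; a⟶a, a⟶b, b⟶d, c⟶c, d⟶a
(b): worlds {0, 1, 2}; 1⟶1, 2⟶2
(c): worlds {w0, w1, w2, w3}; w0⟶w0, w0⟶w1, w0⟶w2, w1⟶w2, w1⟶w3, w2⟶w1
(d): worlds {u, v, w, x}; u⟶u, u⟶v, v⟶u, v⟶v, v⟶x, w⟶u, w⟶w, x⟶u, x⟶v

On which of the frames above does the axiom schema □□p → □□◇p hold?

This is the axiom for a generalized confluence (Geach) condition; its first-order frame correspondent is ∀x ∀z (xR²z → ∃w (xR²w ∧ zRw)).
(a): fails — dR²b but no w with dR²w and bRw.
(b): ✓.
(c): fails — w0R²w3 but no w with w0R²w and w3Rw.
(d): ✓.

(b), (d)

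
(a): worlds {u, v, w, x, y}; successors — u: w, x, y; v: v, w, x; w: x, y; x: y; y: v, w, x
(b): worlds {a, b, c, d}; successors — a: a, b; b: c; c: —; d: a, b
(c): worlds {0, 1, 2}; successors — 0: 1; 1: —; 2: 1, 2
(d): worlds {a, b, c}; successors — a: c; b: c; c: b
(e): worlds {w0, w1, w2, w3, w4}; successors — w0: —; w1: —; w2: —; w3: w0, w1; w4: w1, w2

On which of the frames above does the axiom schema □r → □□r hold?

(c), (e)

The schema corresponds to transitivity: ∀x ∀y ∀z (Rxy ∧ Ryz → Rxz).
(a): fails — Ryx and Rxy but not Ryy.
(b): fails — Rab and Rbc but not Rac.
(c): ✓.
(d): fails — Rac and Rcb but not Rab.
(e): ✓.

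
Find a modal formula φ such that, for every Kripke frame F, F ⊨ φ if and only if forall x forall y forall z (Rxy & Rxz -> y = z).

The condition is partial functionality. The CD schema ◇ψ → □ψ defines it.
Suppose ◇ψ→□ψ is valid. Take Rxy, Rxz and set V(ψ)={y}. Then ◇ψ at x, so □ψ at x, so ψ at z, i.e. z=y.

◇ψ → □ψ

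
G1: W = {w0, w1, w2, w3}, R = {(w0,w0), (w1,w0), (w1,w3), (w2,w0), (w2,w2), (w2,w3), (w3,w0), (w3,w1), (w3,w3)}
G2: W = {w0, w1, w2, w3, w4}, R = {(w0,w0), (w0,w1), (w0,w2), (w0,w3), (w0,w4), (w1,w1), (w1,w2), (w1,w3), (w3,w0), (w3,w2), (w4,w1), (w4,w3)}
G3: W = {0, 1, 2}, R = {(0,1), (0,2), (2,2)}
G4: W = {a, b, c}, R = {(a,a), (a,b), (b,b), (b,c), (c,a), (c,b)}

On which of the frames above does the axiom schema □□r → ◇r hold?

Frame correspondent (Sahlqvist): ∀x ∃w (xR²w ∧ xRw) — i.e. a generalized confluence (Geach) condition.
G1: condition met.
G2: fails — at w2 but no w with w2R²w and w2Rw.
G3: fails — at 1 but no w with 1R²w and 1Rw.
G4: condition met.
Valid on: G1, G4.

G1, G4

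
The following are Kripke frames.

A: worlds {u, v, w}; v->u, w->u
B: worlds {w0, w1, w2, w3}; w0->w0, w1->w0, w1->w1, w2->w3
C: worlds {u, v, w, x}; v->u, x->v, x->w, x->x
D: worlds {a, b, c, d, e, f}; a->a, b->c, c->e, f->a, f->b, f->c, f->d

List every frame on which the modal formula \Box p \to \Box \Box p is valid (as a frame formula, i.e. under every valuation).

Frame correspondent (Sahlqvist): \forall x \forall y \forall z (Rxy \wedge Ryz \to Rxz) — i.e. transitivity.
A: satisfies the condition.
B: satisfies the condition.
C: fails — Rxv and Rvu but not Rxu.
D: fails — Rbc and Rce but not Rbe.

A, B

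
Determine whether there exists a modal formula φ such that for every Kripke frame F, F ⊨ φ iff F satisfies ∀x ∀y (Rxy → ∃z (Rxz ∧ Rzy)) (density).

Yes — defined by □□p → □p

Yes: it is density, defined by the C4 schema □□p → □p.
Suppose □□p→□p is valid. Take Rxy and set V(p)={w : xR²w}. Then □□p at x, so □p at x, so p at y, i.e. ∃z(Rxz∧Rzy).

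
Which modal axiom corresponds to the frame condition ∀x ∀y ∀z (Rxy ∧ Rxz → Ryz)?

This is the Euclidean property; the standard corresponding axiom is 5: ◇r → □◇r.
Suppose ◇r→□◇r is valid. Take Rxy, Rxz and set V(r)={y}. Then ◇r at x, so □◇r at x, so ◇r at z, so some w with Rzw has r; w=y, i.e. Rzy. By symmetry of the argument, Ryz.

◇r → □◇r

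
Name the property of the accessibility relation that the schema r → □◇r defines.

This schema is the B axiom.
Its frame correspondent is symmetry — ∀x ∀y (Rxy → Ryx).

symmetry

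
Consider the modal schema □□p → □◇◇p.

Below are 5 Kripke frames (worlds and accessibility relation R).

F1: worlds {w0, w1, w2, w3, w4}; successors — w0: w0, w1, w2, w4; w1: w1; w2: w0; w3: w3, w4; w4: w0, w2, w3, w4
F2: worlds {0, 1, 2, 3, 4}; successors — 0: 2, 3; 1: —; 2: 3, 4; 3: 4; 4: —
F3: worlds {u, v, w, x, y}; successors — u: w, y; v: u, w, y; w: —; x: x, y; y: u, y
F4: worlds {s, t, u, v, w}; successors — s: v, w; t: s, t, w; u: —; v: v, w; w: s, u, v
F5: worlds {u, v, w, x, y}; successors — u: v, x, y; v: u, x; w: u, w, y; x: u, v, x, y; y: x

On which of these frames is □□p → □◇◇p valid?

The schema corresponds to a generalized confluence (Geach) condition: ∀x ∀z (xRz → ∃w (xR²w ∧ zR²w)).
F1: condition met.
F2: fails — 0R3 but no w with 0R²w and 3R²w.
F3: fails — uRw but no t with uR²t and wR²t.
F4: fails — wRu but no w* with wR²w* and uR²w*.
F5: condition met.
Valid on: F1, F5.

F1, F5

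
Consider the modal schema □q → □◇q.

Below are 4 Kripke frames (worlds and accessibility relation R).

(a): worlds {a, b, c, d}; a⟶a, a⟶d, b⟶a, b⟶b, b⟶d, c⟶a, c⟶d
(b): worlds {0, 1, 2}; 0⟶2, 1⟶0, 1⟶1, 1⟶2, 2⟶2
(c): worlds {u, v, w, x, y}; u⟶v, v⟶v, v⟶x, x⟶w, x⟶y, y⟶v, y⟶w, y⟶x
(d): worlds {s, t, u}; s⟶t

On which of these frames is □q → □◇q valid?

(b)

Frame correspondent (Sahlqvist): ∀x ∀z (xRz → ∃w (xRw ∧ zRw)) — i.e. a generalized confluence (Geach) condition.
(a): fails — aRd but no w with aRw and dRw.
(b): satisfies the condition.
(c): fails — vRx but no t with vRt and xRt.
(d): fails — sRt but no w with sRw and tRw.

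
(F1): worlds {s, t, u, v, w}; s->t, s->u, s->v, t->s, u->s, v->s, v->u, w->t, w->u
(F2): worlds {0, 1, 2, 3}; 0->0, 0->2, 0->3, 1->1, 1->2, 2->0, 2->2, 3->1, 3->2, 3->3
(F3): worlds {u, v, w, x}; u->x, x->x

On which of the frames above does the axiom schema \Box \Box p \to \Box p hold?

Frame correspondent (Sahlqvist): \forall x \forall y (Rxy \to \exists z (Rxz \wedge Rzy)) — i.e. density.
(F1): fails — Rwt but no z with Rwz and Rzt.
(F2): satisfies the condition.
(F3): satisfies the condition.
Valid on: (F2), (F3).

(F2), (F3)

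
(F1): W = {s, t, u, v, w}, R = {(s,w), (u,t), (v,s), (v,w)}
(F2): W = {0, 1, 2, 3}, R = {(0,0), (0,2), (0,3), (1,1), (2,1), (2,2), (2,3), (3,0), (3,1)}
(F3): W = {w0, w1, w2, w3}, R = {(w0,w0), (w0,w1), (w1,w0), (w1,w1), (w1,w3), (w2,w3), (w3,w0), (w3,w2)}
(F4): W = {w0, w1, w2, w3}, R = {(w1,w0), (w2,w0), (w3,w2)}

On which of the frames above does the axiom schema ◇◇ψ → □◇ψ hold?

This is the axiom for a generalized confluence (Geach) condition; its first-order frame correspondent is ∀x ∀y ∀z ((xR²y ∧ xRz) → ∃w (y = w ∧ zRw)).
(F1): fails — vR²w, vRw but no w* with w=w* and wRw*.
(F2): fails — 0R²0, 0R2 but no w with 0=w and 2Rw.
(F3): fails — w0R²w3, w0Rw0 but no w with w3=w and w0Rw.
(F4): ✓.

(F4)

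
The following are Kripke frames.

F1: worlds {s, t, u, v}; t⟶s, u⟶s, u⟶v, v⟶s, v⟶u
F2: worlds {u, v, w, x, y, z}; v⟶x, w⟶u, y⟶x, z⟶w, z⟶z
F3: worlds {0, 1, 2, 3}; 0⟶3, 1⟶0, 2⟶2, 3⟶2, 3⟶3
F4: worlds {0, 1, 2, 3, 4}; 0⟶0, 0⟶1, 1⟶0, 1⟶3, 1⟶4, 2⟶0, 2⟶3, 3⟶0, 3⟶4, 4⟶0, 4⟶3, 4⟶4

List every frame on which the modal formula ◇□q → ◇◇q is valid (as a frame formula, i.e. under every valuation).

The schema corresponds to a generalized confluence (Geach) condition: ∀x ∀y (xRy → ∃w (yRw ∧ xR²w)).
F1: fails — tRs but no w with sRw and tR²w.
F2: fails — vRx but no t with xRt and vR²t.
F3: holds.
F4: holds.

F3, F4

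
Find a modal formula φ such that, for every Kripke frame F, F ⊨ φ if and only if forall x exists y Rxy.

This is seriality; the standard corresponding axiom is D: □ψ → ◇ψ.
Suppose □ψ→◇ψ is valid. At any x set V(ψ)=W. Then □ψ at x, so ◇ψ at x, so x has a successor.

□ψ → ◇ψ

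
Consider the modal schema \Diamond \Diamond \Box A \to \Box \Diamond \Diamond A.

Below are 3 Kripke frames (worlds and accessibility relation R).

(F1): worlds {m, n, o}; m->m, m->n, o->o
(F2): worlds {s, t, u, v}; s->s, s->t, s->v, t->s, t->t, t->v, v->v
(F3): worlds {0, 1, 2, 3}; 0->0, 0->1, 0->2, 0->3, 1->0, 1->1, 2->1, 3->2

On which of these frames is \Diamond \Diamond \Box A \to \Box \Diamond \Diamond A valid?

Frame correspondent (Sahlqvist): \forall x \forall y \forall z ((x R^2 y \wedge xRz) \to \exists w (yRw \wedge z R^2 w)) — i.e. a generalized confluence (Geach) condition.
(F1): fails — mR²m, mRn but no w with mRw and nR²w.
(F2): condition met.
(F3): fails — 0R²3, 0R2 but no w with 3Rw and 2R²w.

(F2)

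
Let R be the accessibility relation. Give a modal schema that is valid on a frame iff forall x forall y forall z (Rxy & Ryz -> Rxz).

A defining formula is □ψ → □□ψ (the 4 axiom).

□ψ → □□ψ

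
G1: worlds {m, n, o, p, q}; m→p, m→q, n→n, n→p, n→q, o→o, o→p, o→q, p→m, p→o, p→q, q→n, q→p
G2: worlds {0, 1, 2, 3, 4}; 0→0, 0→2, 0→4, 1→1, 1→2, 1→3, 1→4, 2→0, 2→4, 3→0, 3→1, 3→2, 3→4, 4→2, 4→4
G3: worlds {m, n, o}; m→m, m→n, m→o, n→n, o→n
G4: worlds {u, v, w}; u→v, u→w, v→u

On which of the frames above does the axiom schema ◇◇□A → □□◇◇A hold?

Frame correspondent (Sahlqvist): ∀x ∀y ∀z ((xR²y ∧ xR²z) → ∃w (yRw ∧ zR²w)) — i.e. a generalized confluence (Geach) condition.
G1: satisfies the condition.
G2: satisfies the condition.
G3: satisfies the condition.
G4: fails — uR²u, uR²u but no t with uRt and uR²t.

G1, G2, G3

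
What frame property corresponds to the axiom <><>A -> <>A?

Transitivity

This is a form of the 4 axiom.
It corresponds to transitivity: forall x forall y forall z (Rxy & Ryz -> Rxz).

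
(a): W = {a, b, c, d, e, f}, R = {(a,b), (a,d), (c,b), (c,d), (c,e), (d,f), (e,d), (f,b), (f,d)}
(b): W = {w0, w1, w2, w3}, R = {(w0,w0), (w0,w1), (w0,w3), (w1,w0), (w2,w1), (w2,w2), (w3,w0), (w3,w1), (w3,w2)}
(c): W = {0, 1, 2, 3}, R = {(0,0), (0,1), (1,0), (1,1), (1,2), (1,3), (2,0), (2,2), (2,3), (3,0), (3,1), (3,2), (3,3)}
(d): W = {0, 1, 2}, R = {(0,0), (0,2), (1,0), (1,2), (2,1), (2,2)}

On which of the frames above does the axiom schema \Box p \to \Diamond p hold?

(b), (c), (d)

The schema corresponds to seriality: \forall x \exists y Rxy.
(a): fails — world b has no successor.
(b): condition met.
(c): condition met.
(d): condition met.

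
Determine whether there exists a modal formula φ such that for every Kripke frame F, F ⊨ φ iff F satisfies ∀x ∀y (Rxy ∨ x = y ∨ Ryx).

If a class were modally definable it would be closed under disjoint unions (Goldblatt–Thomason).
Take 4 disjoint single-world reflexive frames: each is trivially connected, but their disjoint union has 4 worlds with no edge between distinct components, so it is not connected.
So no modal formula (or set of formulas) defines exactly the connected frames.

No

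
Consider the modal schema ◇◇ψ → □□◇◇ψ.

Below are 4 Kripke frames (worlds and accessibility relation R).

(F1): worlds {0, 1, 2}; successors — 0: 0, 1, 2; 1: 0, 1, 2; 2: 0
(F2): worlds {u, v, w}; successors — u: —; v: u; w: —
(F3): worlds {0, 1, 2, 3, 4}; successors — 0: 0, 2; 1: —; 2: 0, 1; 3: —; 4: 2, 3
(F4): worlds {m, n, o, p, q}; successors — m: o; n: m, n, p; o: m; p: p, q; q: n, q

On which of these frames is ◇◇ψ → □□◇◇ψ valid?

Frame correspondent (Sahlqvist): ∀x ∀y ∀z ((xR²y ∧ xR²z) → ∃w (y = w ∧ zR²w)) — i.e. a generalized confluence (Geach) condition.
(F1): holds.
(F2): holds.
(F3): fails — 0R²0, 0R²1 but no w with 0=w and 1R²w.
(F4): fails — nR²m, nR²o but no w with m=w and oR²w.
Valid on: (F1), (F2).

(F1), (F2)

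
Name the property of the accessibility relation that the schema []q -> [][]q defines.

Suppose □q→□□q is valid. Take Rxy, Ryz and set V(q)={w : Rxw}. Then □q at x, so □□q at x, so □q at y, so q at z, i.e. Rxz.
The converse is a direct semantic check.
Frame condition: forall x forall y forall z (Rxy & Ryz -> Rxz).

transitivity: forall x forall y forall z (Rxy & Ryz -> Rxz)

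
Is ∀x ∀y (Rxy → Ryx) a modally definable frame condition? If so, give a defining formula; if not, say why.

Yes — defined by p → □◇p

The condition is symmetry. A defining modal formula is p → □◇p.
Suppose p→□◇p is valid. Take Rxy and set V(p)={x}. Then p at x, so □◇p at x, so ◇p at y, so some z with Ryz has p; z=x, i.e. Ryx.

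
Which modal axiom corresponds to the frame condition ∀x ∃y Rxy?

□s → ◇s

This is seriality; the standard corresponding axiom is D: □s → ◇s.
Suppose □s→◇s is valid. At any x set V(s)=W. Then □s at x, so ◇s at x, so x has a successor.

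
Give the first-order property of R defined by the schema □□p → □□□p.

This is a Sahlqvist (Geach-type) schema ◇^0□^2p → □^3◇^0p.
Minimal-valuation argument: fix x; take any y with xR^0y and any z with xR^3z. Set V(p) to the set of worlds R-reachable from y in exactly 2 steps. Then □^2p holds at y, so the antecedent holds at x; validity forces ◇^0p at z, giving a w with zR^0w and yR^2w.
First-order correspondent: ∀x ∀z (xR³z → ∃w (xR²w ∧ z = w)).

∀x ∀z (xR³z → ∃w (xR²w ∧ z = w))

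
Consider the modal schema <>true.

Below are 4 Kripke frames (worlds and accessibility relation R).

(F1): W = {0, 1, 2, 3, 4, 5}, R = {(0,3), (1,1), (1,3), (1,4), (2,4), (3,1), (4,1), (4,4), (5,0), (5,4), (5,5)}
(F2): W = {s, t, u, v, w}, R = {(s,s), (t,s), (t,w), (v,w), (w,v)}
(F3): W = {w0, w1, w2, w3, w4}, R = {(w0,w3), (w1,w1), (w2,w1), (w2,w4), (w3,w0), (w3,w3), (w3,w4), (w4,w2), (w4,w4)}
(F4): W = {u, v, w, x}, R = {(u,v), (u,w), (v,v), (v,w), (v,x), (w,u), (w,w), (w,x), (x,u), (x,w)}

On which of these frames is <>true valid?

(F1), (F3), (F4)

Frame correspondent (Sahlqvist): forall x exists y Rxy — i.e. seriality.
(F1): ✓.
(F2): fails — world u has no successor.
(F3): ✓.
(F4): ✓.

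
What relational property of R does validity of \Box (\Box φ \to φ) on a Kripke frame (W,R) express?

Shift-reflexivity

This schema is the T□ axiom.
It corresponds to shift-reflexivity: \forall x \forall y (Rxy \to Ryy).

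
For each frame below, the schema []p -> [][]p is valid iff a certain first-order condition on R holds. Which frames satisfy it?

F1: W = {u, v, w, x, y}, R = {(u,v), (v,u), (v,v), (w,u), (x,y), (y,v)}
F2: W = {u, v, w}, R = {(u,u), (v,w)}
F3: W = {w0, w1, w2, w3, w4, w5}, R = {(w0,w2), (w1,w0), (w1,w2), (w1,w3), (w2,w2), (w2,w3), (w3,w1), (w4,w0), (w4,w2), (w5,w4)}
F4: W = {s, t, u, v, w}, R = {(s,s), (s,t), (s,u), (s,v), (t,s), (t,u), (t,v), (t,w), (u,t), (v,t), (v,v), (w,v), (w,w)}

F2

Frame correspondent (Sahlqvist): forall x forall y forall z (Rxy & Ryz -> Rxz) — i.e. transitivity.
F1: fails — Ruv and Rvu but not Ruu.
F2: holds.
F3: fails — Rw3w1 and Rw1w2 but not Rw3w2.
F4: fails — Rtv and Rvt but not Rtt.
Valid on: F2.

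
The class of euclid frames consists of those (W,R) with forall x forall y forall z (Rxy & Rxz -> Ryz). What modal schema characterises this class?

The condition is the Euclidean property. The 5 schema ◇s → □◇s defines it.
Suppose ◇s→□◇s is valid. Take Rxy, Rxz and set V(s)={y}. Then ◇s at x, so □◇s at x, so ◇s at z, so some w with Rzw has s; w=y, i.e. Rzy. By symmetry of the argument, Ryz.

◇s → □◇s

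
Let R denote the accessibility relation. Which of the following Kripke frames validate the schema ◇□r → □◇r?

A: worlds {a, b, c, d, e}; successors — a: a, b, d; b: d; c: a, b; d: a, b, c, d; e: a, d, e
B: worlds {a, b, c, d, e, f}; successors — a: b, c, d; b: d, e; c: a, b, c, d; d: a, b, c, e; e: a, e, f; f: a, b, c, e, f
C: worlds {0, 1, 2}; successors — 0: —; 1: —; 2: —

Frame correspondent (Sahlqvist): ∀x ∀y ∀z (Rxy ∧ Rxz → ∃w (Ryw ∧ Rzw)) — i.e. convergence.
A: fails — Rdc and Rdb but c and b have no common successor.
B: fails — Rda and Rde but a and e have no common successor.
C: ✓.

C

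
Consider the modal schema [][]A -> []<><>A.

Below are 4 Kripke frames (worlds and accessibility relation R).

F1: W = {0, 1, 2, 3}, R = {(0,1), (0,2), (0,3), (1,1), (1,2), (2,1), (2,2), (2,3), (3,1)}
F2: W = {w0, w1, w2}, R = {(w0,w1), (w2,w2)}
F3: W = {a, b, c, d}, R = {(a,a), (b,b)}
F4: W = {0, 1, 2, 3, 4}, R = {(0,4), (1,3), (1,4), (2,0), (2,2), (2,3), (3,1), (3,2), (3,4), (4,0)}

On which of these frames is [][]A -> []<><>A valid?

F1, F3

Frame correspondent (Sahlqvist): forall x forall z (xRz -> exists w (x R^2 w & z R^2 w)) — i.e. a generalized confluence (Geach) condition.
F1: ✓.
F2: fails — w0Rw1 but no w with w0R²w and w1R²w.
F3: ✓.
F4: fails — 0R4 but no w with 0R²w and 4R²w.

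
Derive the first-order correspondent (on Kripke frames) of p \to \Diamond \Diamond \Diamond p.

This is a Sahlqvist (Geach-type) schema ◇^0□^0p → □^0◇^3p.
Minimal-valuation argument: fix x; take any y with xR^0y and any z with xR^0z. Set V(p) to the set of worlds R-reachable from y in exactly 0 steps. Then □^0p holds at y, so the antecedent holds at x; validity forces ◇^3p at z, giving a w with zR^3w and yR^0w.
First-order correspondent: \forall x \exists w (x = w \wedge x R^3 w).

\forall x \exists w (x = w \wedge x R^3 w)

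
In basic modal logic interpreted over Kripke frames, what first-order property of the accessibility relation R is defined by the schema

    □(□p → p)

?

shift-reflexivity: ∀x ∀y (Rxy → Ryy)

Suppose □(□p→p) is valid. Take Rxy and set V(p)={w : Ryw}. Then at y, □p holds; since □(□p→p) at x, □p→p at y, so p at y, i.e. Ryy.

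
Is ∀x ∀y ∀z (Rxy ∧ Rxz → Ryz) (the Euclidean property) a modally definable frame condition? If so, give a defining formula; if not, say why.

Definable; ◇q → □◇q defines it

Yes: it is the Euclidean property, defined by the 5 schema ◇q → □◇q.
Suppose ◇q→□◇q is valid. Take Rxy, Rxz and set V(q)={y}. Then ◇q at x, so □◇q at x, so ◇q at z, so some w with Rzw has q; w=y, i.e. Rzy. By symmetry of the argument, Ryz.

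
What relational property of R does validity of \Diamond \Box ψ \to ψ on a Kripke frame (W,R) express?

Replacing ψ by ¬ψ and contraposing gives the equivalent schema ψ → □◇ψ.
Suppose ψ→□◇ψ is valid. Take Rxy and set V(ψ)={x}. Then ψ at x, so □◇ψ at x, so ◇ψ at y, so some z with Ryz has ψ; z=x, i.e. Ryx.

Symmetry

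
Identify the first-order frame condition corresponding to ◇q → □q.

partial functionality: ∀x ∀y ∀z (Rxy ∧ Rxz → y = z)

Suppose ◇q→□q is valid. Take Rxy, Rxz and set V(q)={y}. Then ◇q at x, so □q at x, so q at z, i.e. z=y.
The converse is a direct semantic check.
So the correspondent is partial functionality.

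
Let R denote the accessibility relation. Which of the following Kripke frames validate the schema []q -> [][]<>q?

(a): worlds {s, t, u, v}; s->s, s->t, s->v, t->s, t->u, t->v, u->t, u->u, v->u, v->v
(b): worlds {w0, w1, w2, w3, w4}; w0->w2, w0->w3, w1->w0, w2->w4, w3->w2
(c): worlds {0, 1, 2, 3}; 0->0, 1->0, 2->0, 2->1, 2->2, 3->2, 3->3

(a)

Frame correspondent (Sahlqvist): forall x forall z (x R^2 z -> exists w (xRw & zRw)) — i.e. a generalized confluence (Geach) condition.
(a): satisfies the condition.
(b): fails — w0R²w2 but no w with w0Rw and w2Rw.
(c): fails — 3R²0 but no w with 3Rw and 0Rw.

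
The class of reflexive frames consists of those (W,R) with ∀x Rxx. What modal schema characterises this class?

The condition is reflexivity. The T schema □s → s defines it.
Suppose □s→s is valid. At any x set V(s)={w : Rxw}. Then □s holds at x, so s holds at x, i.e. Rxx.

□s → s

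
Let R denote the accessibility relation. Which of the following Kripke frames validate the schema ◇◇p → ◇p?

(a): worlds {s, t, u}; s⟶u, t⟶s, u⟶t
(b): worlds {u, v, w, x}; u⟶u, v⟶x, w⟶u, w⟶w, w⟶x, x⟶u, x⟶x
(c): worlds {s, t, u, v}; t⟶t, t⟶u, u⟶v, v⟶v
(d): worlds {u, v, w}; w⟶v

(d)

Frame correspondent (Sahlqvist): ∀x ∀y ∀z (Rxy ∧ Ryz → Rxz) — i.e. transitivity.
(a): fails — Rsu and Rut but not Rst.
(b): fails — Rvx and Rxu but not Rvu.
(c): fails — Rtu and Ruv but not Rtv.
(d): condition met.
Valid on: (d).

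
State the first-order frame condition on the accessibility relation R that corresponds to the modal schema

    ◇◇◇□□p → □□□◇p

∀x ∀y ∀z ((xR³y ∧ xR³z) → ∃w (yR²w ∧ zRw))

This is a Sahlqvist (Geach-type) schema ◇^3□^2p → □^3◇^1p.
Minimal-valuation argument: fix x; take any y with xR^3y and any z with xR^3z. Set V(p) to the set of worlds R-reachable from y in exactly 2 steps. Then □^2p holds at y, so the antecedent holds at x; validity forces ◇^1p at z, giving a w with zR^1w and yR^2w.
First-order correspondent: ∀x ∀y ∀z ((xR³y ∧ xR³z) → ∃w (yR²w ∧ zRw)).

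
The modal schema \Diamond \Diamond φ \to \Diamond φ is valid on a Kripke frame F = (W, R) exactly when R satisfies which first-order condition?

This schema is equivalent to the 4 axiom □φ → □□φ.
It corresponds to transitivity: \forall x \forall y \forall z (Rxy \wedge Ryz \to Rxz).

transitivity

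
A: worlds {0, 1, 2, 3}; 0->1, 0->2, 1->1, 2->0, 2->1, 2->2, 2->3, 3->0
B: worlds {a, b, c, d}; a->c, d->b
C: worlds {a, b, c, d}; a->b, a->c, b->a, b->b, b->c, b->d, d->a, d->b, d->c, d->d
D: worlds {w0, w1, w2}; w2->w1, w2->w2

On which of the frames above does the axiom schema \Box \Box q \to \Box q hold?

This is the axiom for density; its first-order frame correspondent is \forall x \forall y (Rxy \to \exists z (Rxz \wedge Rzy)).
A: fails — R30 but no z with R3z and Rz0.
B: fails — Rdb but no z with Rdz and Rzb.
C: holds.
D: holds.
Valid on: C, D.

C, D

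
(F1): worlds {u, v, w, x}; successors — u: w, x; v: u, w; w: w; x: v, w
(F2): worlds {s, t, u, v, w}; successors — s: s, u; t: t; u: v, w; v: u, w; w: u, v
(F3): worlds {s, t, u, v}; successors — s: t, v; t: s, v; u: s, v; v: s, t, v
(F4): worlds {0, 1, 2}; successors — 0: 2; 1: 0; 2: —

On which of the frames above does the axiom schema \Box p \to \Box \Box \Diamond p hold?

This is the axiom for a generalized confluence (Geach) condition; its first-order frame correspondent is \forall x \forall z (x R^2 z \to \exists w (xRw \wedge zRw)).
(F1): ✓.
(F2): fails — sR²u but no w* with sRw* and uRw*.
(F3): ✓.
(F4): fails — 1R²2 but no w with 1Rw and 2Rw.
Valid on: (F1), (F3).

(F1), (F3)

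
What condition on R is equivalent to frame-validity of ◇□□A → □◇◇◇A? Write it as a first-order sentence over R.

∀x ∀y ∀z ((xRy ∧ xRz) → ∃w (yR²w ∧ zR³w))

This is a Sahlqvist (Geach-type) schema ◇^1□^2A → □^1◇^3A.
First-order correspondent: ∀x ∀y ∀z ((xRy ∧ xRz) → ∃w (yR²w ∧ zR³w)).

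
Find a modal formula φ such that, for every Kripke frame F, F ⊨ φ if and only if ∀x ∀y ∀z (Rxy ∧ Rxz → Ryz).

A defining formula is ◇s → □◇s (the 5 axiom).
Suppose ◇s→□◇s is valid. Take Rxy, Rxz and set V(s)={y}. Then ◇s at x, so □◇s at x, so ◇s at z, so some w with Rzw has s; w=y, i.e. Rzy. By symmetry of the argument, Ryz.

◇s → □◇s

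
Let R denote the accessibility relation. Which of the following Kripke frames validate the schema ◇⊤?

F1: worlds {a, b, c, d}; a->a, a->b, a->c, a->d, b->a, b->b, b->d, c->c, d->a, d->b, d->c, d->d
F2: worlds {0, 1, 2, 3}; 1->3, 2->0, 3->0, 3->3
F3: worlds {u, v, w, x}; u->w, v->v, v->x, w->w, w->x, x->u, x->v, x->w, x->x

Frame correspondent (Sahlqvist): ∀x ∃y Rxy — i.e. seriality.
F1: satisfies the condition.
F2: fails — world 0 has no successor.
F3: satisfies the condition.

F1, F3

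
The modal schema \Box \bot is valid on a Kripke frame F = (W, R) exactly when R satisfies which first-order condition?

emptiness of R

□⊥ is valid iff no world has any successor (otherwise □⊥ fails at any world with one).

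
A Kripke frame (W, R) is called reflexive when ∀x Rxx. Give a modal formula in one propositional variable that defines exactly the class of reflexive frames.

□ψ → ψ

A defining formula is □ψ → ψ (the T axiom).
Suppose □ψ→ψ is valid. At any x set V(ψ)={w : Rxw}. Then □ψ holds at x, so ψ holds at x, i.e. Rxx.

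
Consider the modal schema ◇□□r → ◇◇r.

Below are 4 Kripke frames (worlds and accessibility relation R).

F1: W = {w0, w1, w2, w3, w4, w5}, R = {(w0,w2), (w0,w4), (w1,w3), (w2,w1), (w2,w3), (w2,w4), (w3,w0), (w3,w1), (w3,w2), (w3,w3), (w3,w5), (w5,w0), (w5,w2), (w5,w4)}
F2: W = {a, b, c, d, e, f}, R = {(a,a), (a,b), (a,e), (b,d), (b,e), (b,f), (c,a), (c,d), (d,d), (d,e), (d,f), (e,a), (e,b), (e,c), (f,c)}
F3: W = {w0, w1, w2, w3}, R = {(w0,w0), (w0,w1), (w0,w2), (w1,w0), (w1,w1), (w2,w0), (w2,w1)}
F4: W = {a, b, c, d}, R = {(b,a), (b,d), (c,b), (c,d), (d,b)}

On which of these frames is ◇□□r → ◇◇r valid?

This is the axiom for a generalized confluence (Geach) condition; its first-order frame correspondent is ∀x ∀y (xRy → ∃w (yR²w ∧ xR²w)).
F1: fails — w0Rw4 but no w with w4R²w and w0R²w.
F2: satisfies the condition.
F3: satisfies the condition.
F4: fails — bRa but no w with aR²w and bR²w.

F2, F3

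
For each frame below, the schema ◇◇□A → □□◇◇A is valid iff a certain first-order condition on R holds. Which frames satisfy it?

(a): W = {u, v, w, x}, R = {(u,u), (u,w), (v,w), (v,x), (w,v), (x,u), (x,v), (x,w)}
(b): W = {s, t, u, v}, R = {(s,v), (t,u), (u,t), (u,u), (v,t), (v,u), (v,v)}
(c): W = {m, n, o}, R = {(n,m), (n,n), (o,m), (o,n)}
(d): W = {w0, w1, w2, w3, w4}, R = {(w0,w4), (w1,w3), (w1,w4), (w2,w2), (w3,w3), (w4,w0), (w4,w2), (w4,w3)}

The schema corresponds to a generalized confluence (Geach) condition: ∀x ∀y ∀z ((xR²y ∧ xR²z) → ∃w (yRw ∧ zR²w)).
(a): fails — uR²w, uR²w but no t with wRt and wR²t.
(b): condition met.
(c): fails — nR²m, nR²m but no w with mRw and mR²w.
(d): fails — w0R²w0, w0R²w0 but no w with w0Rw and w0R²w.

(b)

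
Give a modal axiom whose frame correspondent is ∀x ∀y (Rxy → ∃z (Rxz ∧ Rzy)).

The condition is density. The C4 schema □□p → □p defines it.

□□p → □p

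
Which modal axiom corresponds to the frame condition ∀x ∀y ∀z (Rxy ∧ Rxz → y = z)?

◇ψ → □ψ

The condition is partial functionality. The CD schema ◇ψ → □ψ defines it.
Suppose ◇ψ→□ψ is valid. Take Rxy, Rxz and set V(ψ)={y}. Then ◇ψ at x, so □ψ at x, so ψ at z, i.e. z=y.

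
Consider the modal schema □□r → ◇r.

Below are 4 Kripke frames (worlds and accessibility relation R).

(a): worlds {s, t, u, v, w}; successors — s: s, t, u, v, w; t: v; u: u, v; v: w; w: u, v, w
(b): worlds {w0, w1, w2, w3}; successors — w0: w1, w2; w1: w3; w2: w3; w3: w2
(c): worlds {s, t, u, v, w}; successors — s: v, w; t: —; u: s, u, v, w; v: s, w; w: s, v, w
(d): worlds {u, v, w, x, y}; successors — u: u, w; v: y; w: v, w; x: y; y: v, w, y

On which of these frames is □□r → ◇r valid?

(d)

The schema corresponds to a generalized confluence (Geach) condition: ∀x ∃w (xR²w ∧ xRw).
(a): fails — at t but no w* with tR²w* and tRw*.
(b): fails — at w0 but no w with w0R²w and w0Rw.
(c): fails — at t but no w* with tR²w* and tRw*.
(d): condition met.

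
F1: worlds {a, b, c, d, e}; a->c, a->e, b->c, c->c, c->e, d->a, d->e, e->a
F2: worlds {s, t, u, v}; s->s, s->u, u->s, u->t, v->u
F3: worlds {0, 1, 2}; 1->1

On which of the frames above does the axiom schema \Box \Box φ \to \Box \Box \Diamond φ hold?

This is the axiom for a generalized confluence (Geach) condition; its first-order frame correspondent is \forall x \forall z (x R^2 z \to \exists w (x R^2 w \wedge zRw)).
F1: fails — bR²e but no w with bR²w and eRw.
F2: fails — sR²t but no w with sR²w and tRw.
F3: ✓.
Valid on: F3.

F3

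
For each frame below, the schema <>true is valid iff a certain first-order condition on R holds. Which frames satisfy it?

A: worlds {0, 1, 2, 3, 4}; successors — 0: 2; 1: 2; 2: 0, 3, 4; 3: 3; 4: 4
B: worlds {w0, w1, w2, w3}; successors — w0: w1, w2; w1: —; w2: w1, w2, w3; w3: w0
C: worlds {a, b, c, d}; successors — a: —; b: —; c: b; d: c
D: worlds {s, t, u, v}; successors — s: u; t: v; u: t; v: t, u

A, D

The schema corresponds to seriality: forall x exists y Rxy.
A: ✓.
B: fails — world w1 has no successor.
C: fails — world a has no successor.
D: ✓.
Valid on: A, D.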